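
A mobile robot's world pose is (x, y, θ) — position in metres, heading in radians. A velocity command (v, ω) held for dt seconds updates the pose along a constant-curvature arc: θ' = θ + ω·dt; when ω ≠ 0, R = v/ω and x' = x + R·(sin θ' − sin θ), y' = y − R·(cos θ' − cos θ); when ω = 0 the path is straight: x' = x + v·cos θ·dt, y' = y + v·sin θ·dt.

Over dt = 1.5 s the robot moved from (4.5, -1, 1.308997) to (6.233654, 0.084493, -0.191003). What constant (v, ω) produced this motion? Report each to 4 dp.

Δθ = -0.191003 − 1.308997 = -1.500000
ω = Δθ/dt = -1.500000/1.5 = -1.0000
R = Δx/(sin θ' − sin θ) = -1.5000
v = R·ω = -1.5000·-1.0000 = 1.5000

v = 1.5000, ω = -1.0000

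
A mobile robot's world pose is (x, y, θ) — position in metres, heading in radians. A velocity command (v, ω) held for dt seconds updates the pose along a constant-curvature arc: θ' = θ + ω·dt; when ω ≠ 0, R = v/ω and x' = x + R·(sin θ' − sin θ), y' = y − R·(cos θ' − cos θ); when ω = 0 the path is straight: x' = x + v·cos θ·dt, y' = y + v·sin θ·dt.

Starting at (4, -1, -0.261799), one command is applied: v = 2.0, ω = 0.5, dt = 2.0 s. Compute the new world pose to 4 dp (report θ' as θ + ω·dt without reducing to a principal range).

θ' = -0.2618 + 0.5·2.0 = 0.7382
R = v/ω = 2.0/0.5 = 4.0000
x' = 4 + 4.0000·(sin 0.7382 − sin -0.2618) = 7.7271
y' = -1 − 4.0000·(cos 0.7382 − cos -0.2618) = -0.0950

(7.7271, -0.0950, 0.7382)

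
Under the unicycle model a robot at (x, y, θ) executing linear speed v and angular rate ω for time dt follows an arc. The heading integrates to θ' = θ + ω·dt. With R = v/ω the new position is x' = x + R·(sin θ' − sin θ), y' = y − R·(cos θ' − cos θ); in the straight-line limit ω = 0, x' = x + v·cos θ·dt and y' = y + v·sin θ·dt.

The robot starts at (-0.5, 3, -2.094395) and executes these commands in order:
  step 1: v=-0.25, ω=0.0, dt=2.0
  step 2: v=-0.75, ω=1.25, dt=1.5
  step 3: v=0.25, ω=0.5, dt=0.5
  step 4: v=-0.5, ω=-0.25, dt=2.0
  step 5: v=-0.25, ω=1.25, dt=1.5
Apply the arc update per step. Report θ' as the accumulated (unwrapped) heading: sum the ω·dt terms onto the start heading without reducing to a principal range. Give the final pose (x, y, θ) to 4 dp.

step 1: θ'=-2.0944 (straight) → pose (-0.2500, 3.4330, -2.0944)
step 2: θ'=-0.2194 (R=-0.6000) → pose (-0.6390, 4.3186, -0.2194)
step 3: θ'=0.0306 (R=0.5000) → pose (-0.5149, 4.3069, 0.0306)
step 4: θ'=-0.4694 (R=2.0000) → pose (-1.4808, 4.5223, -0.4694)
step 5: θ'=1.4056 (R=-0.2000) → pose (-1.7686, 4.3768, 1.4056)

(-1.7686, 4.3768, 1.4056)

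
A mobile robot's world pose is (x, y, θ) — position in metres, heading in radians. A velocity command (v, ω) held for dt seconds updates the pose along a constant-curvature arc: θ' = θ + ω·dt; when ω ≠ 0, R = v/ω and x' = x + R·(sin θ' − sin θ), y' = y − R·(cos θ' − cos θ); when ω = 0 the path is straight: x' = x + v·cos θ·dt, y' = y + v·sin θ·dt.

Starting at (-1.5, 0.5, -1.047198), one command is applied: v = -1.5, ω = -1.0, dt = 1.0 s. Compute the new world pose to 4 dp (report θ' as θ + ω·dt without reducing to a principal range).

(-1.5339, 1.9379, -2.0472)

θ' = -1.0472 + -1.0·1.0 = -2.0472
R = v/ω = -1.5/-1.0 = 1.5000
x' = -1.5 + 1.5000·(sin -2.0472 − sin -1.0472) = -1.5339
y' = 0.5 − 1.5000·(cos -2.0472 − cos -1.0472) = 1.9379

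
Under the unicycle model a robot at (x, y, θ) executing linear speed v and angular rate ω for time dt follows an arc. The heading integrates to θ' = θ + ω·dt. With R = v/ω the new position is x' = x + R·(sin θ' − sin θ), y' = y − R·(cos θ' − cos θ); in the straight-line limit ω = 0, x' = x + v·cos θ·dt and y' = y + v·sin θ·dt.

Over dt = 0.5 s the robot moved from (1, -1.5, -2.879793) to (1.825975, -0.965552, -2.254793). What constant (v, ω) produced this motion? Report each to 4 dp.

v = -2.0000, ω = 1.2500

Δθ = -2.254793 − -2.879793 = 0.625000
ω = Δθ/dt = 0.625000/0.5 = 1.2500
R = Δx/(sin θ' − sin θ) = -1.6000
v = R·ω = -1.6000·1.2500 = -2.0000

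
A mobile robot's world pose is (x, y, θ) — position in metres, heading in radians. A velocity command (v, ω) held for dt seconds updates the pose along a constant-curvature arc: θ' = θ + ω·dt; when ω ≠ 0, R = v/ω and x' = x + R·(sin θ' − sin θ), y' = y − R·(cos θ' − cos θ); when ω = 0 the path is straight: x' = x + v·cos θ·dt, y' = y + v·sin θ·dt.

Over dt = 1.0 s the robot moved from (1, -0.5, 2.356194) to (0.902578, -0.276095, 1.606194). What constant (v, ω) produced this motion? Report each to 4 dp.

Δθ = 1.606194 − 2.356194 = -0.750000
ω = Δθ/dt = -0.750000/1.0 = -0.7500
R = −Δy/(cos θ' − cos θ) = -0.3333
v = R·ω = -0.3333·-0.7500 = 0.2500

v = 0.2500, ω = -0.7500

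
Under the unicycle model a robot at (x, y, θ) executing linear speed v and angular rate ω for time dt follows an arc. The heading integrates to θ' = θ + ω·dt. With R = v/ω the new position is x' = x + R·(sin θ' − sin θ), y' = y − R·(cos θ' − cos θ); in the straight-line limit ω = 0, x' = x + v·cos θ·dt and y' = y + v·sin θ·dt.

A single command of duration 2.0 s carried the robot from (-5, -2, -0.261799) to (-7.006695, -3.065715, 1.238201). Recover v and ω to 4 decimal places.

v = -1.2500, ω = 0.7500

Δθ = 1.238201 − -0.261799 = 1.500000
ω = Δθ/dt = 1.500000/2.0 = 0.7500
R = Δx/(sin θ' − sin θ) = -1.6667
v = R·ω = -1.6667·0.7500 = -1.2500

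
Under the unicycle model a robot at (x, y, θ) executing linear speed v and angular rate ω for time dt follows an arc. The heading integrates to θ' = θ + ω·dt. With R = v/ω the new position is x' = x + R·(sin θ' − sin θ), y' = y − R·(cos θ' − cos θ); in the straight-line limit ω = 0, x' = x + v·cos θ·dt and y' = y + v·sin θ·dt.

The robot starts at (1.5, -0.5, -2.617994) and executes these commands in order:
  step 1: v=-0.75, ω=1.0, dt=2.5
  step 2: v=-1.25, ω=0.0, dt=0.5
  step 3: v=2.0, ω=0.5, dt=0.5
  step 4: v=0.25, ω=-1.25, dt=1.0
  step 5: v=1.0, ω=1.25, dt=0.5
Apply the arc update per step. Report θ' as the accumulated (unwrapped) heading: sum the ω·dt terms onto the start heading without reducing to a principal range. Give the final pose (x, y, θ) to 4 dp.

(2.1369, 0.5094, -0.4930)

step 1: θ'=-0.1180 (R=-0.7500) → pose (1.2133, 0.8943, -0.1180)
step 2: θ'=-0.1180 (straight) → pose (0.5926, 0.9679, -0.1180)
step 3: θ'=0.1320 (R=4.0000) → pose (1.5900, 0.9749, 0.1320)
step 4: θ'=-1.1180 (R=-0.2000) → pose (1.7962, 0.8641, -1.1180)
step 5: θ'=-0.4930 (R=0.8000) → pose (2.1369, 0.5094, -0.4930)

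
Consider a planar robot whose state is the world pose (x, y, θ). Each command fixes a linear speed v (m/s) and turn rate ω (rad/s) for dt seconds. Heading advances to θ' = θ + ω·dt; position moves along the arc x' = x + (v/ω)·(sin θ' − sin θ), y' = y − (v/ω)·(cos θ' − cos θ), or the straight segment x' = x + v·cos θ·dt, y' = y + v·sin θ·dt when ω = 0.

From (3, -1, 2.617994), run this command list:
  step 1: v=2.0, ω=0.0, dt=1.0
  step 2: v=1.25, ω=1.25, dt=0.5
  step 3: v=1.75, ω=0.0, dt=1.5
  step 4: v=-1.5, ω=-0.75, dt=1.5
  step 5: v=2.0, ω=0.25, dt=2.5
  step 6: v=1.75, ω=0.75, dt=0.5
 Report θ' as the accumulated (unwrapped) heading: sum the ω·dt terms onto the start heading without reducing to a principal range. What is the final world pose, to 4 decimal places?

(-4.6118, 2.3067, 3.1180)

step 1: θ'=2.6180 (straight) → pose (1.2679, 0.0000, 2.6180)
step 2: θ'=3.2430 (R=1.0000) → pose (0.6667, 0.1288, 3.2430)
step 3: θ'=3.2430 (straight) → pose (-1.9448, -0.1369, 3.2430)
step 4: θ'=2.1180 (R=2.0000) → pose (-0.0344, -1.0860, 2.1180)
step 5: θ'=2.7430 (R=8.0000) → pose (-3.7612, 2.1245, 2.7430)
step 6: θ'=3.1180 (R=2.3333) → pose (-4.6118, 2.3067, 3.1180)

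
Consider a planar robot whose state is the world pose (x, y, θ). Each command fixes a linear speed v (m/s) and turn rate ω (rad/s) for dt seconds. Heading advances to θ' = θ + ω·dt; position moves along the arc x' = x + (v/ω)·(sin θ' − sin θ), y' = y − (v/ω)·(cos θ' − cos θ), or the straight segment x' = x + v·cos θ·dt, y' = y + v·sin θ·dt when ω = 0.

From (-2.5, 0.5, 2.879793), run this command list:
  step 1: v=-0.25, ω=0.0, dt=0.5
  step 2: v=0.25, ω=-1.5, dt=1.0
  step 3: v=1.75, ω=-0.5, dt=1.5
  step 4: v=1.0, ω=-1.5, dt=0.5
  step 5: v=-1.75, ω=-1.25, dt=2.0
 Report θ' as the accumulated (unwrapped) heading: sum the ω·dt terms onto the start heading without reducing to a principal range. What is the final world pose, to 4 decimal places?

(-1.1817, 5.5513, -2.6202)

step 1: θ'=2.8798 (straight) → pose (-2.3793, 0.4676, 2.8798)
step 2: θ'=1.3798 (R=-0.1667) → pose (-2.4998, 0.6603, 1.3798)
step 3: θ'=0.6298 (R=-3.5000) → pose (-1.1248, 2.8243, 0.6298)
step 4: θ'=-0.1202 (R=-0.6667) → pose (-0.6522, 2.9474, -0.1202)
step 5: θ'=-2.6202 (R=1.4000) → pose (-1.1817, 5.5513, -2.6202)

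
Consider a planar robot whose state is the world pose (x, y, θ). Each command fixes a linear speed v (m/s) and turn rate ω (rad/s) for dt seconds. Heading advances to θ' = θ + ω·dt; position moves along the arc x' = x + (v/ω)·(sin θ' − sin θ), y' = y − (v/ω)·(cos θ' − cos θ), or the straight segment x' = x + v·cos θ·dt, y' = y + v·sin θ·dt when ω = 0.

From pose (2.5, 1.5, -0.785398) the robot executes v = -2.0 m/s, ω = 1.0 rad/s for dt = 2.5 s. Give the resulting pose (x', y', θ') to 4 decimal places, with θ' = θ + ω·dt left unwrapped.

(-0.8936, -0.2008, 1.7146)

θ' = -0.7854 + 1.0·2.5 = 1.7146
R = v/ω = -2.0/1.0 = -2.0000
x' = 2.5 + -2.0000·(sin 1.7146 − sin -0.7854) = -0.8936
y' = 1.5 − -2.0000·(cos 1.7146 − cos -0.7854) = -0.2008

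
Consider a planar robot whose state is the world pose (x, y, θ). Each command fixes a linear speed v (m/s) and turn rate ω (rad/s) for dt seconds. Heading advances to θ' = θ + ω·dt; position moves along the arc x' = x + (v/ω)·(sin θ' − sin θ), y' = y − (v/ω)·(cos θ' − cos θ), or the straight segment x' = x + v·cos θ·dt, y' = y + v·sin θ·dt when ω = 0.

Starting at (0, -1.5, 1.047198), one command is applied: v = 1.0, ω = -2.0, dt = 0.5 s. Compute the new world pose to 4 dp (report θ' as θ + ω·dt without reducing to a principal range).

θ' = 1.0472 + -2.0·0.5 = 0.0472
R = v/ω = 1.0/-2.0 = -0.5000
x' = 0 + -0.5000·(sin 0.0472 − sin 1.0472) = 0.4094
y' = -1.5 − -0.5000·(cos 0.0472 − cos 1.0472) = -1.2506

(0.4094, -1.2506, 0.0472)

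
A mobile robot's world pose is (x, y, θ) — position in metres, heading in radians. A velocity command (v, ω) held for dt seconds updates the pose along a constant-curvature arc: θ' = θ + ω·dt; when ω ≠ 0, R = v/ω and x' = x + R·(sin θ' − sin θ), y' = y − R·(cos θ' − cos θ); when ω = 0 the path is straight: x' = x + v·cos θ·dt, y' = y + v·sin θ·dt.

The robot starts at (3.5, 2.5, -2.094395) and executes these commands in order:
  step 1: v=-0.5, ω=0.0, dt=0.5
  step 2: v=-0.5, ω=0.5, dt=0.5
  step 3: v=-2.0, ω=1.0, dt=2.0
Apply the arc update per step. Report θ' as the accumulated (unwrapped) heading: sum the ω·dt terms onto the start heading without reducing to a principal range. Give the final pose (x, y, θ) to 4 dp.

(1.4862, 5.4625, 0.1556)

step 1: θ'=-2.0944 (straight) → pose (3.6250, 2.7165, -2.0944)
step 2: θ'=-1.8444 (R=-1.0000) → pose (3.7218, 2.9463, -1.8444)
step 3: θ'=0.1556 (R=-2.0000) → pose (1.4862, 5.4625, 0.1556)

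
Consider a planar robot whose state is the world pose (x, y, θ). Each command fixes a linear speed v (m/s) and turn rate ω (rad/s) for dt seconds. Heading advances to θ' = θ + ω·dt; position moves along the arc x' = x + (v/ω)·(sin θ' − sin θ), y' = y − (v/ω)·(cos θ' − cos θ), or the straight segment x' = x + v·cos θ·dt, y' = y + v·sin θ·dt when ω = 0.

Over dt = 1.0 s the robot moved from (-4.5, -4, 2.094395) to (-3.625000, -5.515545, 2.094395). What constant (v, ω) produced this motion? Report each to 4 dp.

v = -1.7500, ω = 0.0000

Δθ = 2.094395 − 2.094395 = 0.000000
ω = Δθ/dt = 0.000000/1.0 = 0.0000
ω = 0 → v = (Δx·cos θ + Δy·sin θ)/dt = -1.7500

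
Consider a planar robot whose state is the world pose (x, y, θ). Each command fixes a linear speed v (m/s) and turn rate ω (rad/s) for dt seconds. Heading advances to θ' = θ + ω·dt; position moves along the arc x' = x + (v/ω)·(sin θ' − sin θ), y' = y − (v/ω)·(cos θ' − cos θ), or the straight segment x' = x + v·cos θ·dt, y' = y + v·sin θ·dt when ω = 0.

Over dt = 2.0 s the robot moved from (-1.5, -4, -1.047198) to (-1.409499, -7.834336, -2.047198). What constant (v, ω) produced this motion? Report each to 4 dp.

Δθ = -2.047198 − -1.047198 = -1.000000
ω = Δθ/dt = -1.000000/2.0 = -0.5000
R = −Δy/(cos θ' − cos θ) = -4.0000
v = R·ω = -4.0000·-0.5000 = 2.0000

v = 2.0000, ω = -0.5000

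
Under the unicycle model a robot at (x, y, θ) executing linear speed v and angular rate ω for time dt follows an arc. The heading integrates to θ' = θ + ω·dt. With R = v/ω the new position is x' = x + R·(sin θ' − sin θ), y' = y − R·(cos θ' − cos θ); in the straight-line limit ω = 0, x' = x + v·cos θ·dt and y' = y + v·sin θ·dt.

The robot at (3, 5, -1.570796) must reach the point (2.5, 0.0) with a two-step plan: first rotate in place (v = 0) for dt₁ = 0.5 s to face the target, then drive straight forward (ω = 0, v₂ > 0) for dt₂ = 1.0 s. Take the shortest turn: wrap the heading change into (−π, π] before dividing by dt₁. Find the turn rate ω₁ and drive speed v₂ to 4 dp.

ω₁ = -0.1993, v₂ = 5.0249

heading to target = atan2(0−5, 2.5−3) = -1.6705
Δθ = wrap(-1.6705 − -1.5708) = -0.0997; ω₁ = Δθ/dt₁ = -0.1993
distance = √((2.5−3)² + (0−5)²) = 5.0249; v₂ = distance/dt₂ = 5.0249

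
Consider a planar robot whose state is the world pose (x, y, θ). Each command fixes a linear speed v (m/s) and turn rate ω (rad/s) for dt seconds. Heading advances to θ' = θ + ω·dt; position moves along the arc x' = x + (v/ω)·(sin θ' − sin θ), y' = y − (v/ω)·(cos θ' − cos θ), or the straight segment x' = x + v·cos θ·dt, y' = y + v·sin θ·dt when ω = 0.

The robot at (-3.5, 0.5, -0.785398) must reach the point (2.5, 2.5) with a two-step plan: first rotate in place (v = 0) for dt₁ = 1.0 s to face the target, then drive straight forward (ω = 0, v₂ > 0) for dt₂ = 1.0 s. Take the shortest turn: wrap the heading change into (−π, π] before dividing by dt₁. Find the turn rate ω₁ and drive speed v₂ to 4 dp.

ω₁ = 1.1071, v₂ = 6.3246

heading to target = atan2(2.5−0.5, 2.5−-3.5) = 0.3218
Δθ = wrap(0.3218 − -0.7854) = 1.1071; ω₁ = Δθ/dt₁ = 1.1071
distance = √((2.5−-3.5)² + (2.5−0.5)²) = 6.3246; v₂ = distance/dt₂ = 6.3246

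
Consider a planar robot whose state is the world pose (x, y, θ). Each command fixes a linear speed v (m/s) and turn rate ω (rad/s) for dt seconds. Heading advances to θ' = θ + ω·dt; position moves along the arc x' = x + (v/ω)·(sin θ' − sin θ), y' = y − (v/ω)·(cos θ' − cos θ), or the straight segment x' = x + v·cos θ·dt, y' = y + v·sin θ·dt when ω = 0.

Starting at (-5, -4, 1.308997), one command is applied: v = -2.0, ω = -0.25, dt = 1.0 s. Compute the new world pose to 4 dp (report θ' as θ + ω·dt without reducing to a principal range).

θ' = 1.3090 + -0.25·1.0 = 1.0590
R = v/ω = -2.0/-0.25 = 8.0000
x' = -5 + 8.0000·(sin 1.0590 − sin 1.3090) = -5.7525
y' = -4 − 8.0000·(cos 1.0590 − cos 1.3090) = -5.8474

(-5.7525, -5.8474, 1.0590)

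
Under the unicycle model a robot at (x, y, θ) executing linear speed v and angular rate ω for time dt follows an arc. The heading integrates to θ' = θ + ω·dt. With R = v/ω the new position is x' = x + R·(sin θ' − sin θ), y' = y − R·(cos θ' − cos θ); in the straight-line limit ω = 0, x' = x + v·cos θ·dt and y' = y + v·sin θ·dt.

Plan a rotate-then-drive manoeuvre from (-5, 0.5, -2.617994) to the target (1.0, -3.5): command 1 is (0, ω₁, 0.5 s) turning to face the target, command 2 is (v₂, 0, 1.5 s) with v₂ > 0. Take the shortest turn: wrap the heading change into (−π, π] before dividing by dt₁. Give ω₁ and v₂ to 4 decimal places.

heading to target = atan2(-3.5−0.5, 1−-5) = -0.5880
Δθ = wrap(-0.5880 − -2.6180) = 2.0300; ω₁ = Δθ/dt₁ = 4.0600
distance = √((1−-5)² + (-3.5−0.5)²) = 7.2111; v₂ = distance/dt₂ = 4.8074

ω₁ = 4.0600, v₂ = 4.8074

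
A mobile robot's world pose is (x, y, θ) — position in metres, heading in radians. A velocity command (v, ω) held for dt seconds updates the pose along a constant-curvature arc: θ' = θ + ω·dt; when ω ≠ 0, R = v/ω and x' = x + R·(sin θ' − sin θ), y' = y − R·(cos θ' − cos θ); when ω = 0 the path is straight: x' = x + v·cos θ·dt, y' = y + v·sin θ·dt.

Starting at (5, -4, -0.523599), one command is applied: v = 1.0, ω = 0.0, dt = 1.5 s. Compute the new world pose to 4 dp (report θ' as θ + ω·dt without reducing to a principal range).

(6.2990, -4.7500, -0.5236)

θ' = -0.5236 + 0.0·1.5 = -0.5236
ω = 0 → straight: x' = 5 + 1.0·cos(-0.5236)·1.5 = 6.2990
y' = -4 + 1.0·sin(-0.5236)·1.5 = -4.7500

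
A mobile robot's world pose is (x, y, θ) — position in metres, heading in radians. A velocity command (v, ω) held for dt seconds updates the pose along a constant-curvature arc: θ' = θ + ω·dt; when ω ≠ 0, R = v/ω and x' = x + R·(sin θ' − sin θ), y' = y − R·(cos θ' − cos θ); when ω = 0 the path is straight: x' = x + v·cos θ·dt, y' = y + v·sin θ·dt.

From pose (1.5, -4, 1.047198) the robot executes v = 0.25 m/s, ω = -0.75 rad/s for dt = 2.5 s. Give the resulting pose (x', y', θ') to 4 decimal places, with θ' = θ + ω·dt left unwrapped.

θ' = 1.0472 + -0.75·2.5 = -0.8278
R = v/ω = 0.25/-0.75 = -0.3333
x' = 1.5 + -0.3333·(sin -0.8278 − sin 1.0472) = 2.0342
y' = -4 − -0.3333·(cos -0.8278 − cos 1.0472) = -3.9412

(2.0342, -3.9412, -0.8278)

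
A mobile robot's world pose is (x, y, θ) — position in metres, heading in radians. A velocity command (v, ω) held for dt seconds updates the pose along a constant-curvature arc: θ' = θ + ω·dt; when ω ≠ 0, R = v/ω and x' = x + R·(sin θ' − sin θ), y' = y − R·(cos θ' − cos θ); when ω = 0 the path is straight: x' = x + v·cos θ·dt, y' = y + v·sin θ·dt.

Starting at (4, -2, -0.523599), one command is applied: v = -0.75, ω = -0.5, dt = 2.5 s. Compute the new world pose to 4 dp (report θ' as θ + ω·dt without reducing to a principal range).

θ' = -0.5236 + -0.5·2.5 = -1.7736
R = v/ω = -0.75/-0.5 = 1.5000
x' = 4 + 1.5000·(sin -1.7736 − sin -0.5236) = 3.2807
y' = -2 − 1.5000·(cos -1.7736 − cos -0.5236) = -0.3988

(3.2807, -0.3988, -1.7736)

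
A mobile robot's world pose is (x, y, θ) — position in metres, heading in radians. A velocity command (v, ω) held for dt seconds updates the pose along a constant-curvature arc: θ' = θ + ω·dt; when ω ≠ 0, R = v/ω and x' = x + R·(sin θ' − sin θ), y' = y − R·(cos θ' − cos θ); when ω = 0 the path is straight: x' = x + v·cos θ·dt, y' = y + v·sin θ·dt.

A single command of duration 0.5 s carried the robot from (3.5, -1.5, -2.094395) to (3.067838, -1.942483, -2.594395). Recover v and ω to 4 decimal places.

v = 1.2500, ω = -1.0000

Δθ = -2.594395 − -2.094395 = -0.500000
ω = Δθ/dt = -0.500000/0.5 = -1.0000
R = −Δy/(cos θ' − cos θ) = -1.2500
v = R·ω = -1.2500·-1.0000 = 1.2500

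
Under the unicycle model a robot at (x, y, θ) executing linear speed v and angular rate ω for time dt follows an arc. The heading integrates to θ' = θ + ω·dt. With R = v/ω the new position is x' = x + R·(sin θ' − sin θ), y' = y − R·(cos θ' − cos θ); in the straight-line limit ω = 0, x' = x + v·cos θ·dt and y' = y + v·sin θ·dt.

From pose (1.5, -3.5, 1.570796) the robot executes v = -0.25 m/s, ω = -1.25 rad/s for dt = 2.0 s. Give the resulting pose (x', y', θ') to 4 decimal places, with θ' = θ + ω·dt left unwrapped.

θ' = 1.5708 + -1.25·2.0 = -0.9292
R = v/ω = -0.25/-1.25 = 0.2000
x' = 1.5 + 0.2000·(sin -0.9292 − sin 1.5708) = 1.1398
y' = -3.5 − 0.2000·(cos -0.9292 − cos 1.5708) = -3.6197

(1.1398, -3.6197, -0.9292)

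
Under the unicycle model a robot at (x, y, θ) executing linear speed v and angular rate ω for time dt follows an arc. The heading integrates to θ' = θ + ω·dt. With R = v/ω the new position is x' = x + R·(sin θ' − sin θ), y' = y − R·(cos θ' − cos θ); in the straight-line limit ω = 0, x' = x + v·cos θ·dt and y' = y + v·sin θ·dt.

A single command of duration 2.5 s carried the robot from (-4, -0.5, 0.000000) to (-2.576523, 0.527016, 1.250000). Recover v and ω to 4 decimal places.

v = 0.7500, ω = 0.5000

Δθ = 1.250000 − 0.000000 = 1.250000
ω = Δθ/dt = 1.250000/2.5 = 0.5000
R = Δx/(sin θ' − sin θ) = 1.5000
v = R·ω = 1.5000·0.5000 = 0.7500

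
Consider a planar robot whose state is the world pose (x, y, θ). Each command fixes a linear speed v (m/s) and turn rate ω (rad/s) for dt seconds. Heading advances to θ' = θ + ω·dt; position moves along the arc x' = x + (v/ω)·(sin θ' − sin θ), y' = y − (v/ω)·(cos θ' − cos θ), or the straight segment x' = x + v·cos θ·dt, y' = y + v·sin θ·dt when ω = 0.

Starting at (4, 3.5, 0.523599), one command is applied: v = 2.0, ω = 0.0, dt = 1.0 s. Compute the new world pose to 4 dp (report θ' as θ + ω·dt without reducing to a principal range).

(5.7321, 4.5000, 0.5236)

θ' = 0.5236 + 0.0·1.0 = 0.5236
ω = 0 → straight: x' = 4 + 2.0·cos(0.5236)·1.0 = 5.7321
y' = 3.5 + 2.0·sin(0.5236)·1.0 = 4.5000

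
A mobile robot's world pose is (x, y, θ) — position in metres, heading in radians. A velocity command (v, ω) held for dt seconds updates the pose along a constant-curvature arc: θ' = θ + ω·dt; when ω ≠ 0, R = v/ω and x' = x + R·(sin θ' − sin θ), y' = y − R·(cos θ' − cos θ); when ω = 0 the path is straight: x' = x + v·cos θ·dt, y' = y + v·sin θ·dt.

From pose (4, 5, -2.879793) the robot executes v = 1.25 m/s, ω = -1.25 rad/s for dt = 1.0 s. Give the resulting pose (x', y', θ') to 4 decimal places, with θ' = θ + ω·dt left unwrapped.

θ' = -2.8798 + -1.25·1.0 = -4.1298
R = v/ω = 1.25/-1.25 = -1.0000
x' = 4 + -1.0000·(sin -4.1298 − sin -2.8798) = 2.9061
y' = 5 − -1.0000·(cos -4.1298 − cos -2.8798) = 5.4157

(2.9061, 5.4157, -4.1298)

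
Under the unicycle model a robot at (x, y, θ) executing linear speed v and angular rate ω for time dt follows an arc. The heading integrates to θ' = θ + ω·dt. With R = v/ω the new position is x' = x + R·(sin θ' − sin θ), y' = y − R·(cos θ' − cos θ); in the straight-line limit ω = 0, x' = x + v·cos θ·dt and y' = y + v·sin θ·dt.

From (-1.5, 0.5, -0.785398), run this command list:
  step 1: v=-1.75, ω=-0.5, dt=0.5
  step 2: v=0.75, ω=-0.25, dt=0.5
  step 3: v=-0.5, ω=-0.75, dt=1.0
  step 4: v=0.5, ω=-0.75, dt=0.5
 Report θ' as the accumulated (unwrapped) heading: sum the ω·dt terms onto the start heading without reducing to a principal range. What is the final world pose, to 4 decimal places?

(-2.0070, 1.1289, -2.2854)

step 1: θ'=-1.0354 (R=3.5000) → pose (-2.0354, 1.1892, -1.0354)
step 2: θ'=-1.1604 (R=-3.0000) → pose (-1.8647, 0.8556, -1.1604)
step 3: θ'=-1.9104 (R=0.6667) → pose (-1.8819, 1.3437, -1.9104)
step 4: θ'=-2.2854 (R=-0.6667) → pose (-2.0070, 1.1289, -2.2854)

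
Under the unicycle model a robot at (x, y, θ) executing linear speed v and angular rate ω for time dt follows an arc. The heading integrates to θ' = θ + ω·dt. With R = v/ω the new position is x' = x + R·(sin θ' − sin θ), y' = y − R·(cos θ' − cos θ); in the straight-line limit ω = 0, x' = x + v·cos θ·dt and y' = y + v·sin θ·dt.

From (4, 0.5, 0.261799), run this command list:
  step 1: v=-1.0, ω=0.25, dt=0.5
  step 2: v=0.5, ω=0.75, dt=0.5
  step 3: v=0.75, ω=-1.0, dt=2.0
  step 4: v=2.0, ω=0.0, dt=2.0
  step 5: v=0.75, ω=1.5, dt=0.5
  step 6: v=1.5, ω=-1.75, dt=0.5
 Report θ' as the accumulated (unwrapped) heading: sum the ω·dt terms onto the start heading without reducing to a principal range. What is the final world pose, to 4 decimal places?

(6.9424, -4.4615, -1.3632)

step 1: θ'=0.3868 (R=-4.0000) → pose (3.5264, 0.3408, 0.3868)
step 2: θ'=0.7618 (R=0.6667) → pose (3.7350, 0.4758, 0.7618)
step 3: θ'=-1.2382 (R=-0.7500) → pose (4.9616, 0.1780, -1.2382)
step 4: θ'=-1.2382 (straight) → pose (6.2676, -3.6028, -1.2382)
step 5: θ'=-0.4882 (R=0.5000) → pose (6.5057, -3.8812, -0.4882)
step 6: θ'=-1.3632 (R=-0.8571) → pose (6.9424, -4.4615, -1.3632)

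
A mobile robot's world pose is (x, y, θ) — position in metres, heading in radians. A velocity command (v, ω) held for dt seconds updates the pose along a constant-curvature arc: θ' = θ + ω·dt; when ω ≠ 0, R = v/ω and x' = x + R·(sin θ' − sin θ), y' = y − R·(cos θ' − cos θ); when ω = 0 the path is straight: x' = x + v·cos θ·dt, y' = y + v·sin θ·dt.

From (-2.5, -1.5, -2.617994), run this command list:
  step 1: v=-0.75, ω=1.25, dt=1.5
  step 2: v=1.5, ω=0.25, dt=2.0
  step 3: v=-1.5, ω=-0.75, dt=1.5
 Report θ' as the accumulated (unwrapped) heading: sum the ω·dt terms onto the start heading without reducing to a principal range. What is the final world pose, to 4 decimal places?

(-1.2566, -0.4052, -1.3680)

step 1: θ'=-0.7430 (R=-0.6000) → pose (-2.3941, -0.5385, -0.7430)
step 2: θ'=-0.2430 (R=6.0000) → pose (0.2212, -1.9436, -0.2430)
step 3: θ'=-1.3680 (R=2.0000) → pose (-1.2566, -0.4052, -1.3680)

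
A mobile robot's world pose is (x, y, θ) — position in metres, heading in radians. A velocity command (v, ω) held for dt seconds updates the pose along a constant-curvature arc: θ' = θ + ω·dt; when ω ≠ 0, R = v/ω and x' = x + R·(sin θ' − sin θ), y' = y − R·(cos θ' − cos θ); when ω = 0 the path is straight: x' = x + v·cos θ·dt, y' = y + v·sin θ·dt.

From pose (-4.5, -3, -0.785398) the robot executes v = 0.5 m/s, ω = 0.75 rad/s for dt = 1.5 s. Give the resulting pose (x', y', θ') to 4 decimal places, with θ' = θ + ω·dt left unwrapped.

θ' = -0.7854 + 0.75·1.5 = 0.3396
R = v/ω = 0.5/0.75 = 0.6667
x' = -4.5 + 0.6667·(sin 0.3396 − sin -0.7854) = -3.8065
y' = -3 − 0.6667·(cos 0.3396 − cos -0.7854) = -3.1572

(-3.8065, -3.1572, 0.3396)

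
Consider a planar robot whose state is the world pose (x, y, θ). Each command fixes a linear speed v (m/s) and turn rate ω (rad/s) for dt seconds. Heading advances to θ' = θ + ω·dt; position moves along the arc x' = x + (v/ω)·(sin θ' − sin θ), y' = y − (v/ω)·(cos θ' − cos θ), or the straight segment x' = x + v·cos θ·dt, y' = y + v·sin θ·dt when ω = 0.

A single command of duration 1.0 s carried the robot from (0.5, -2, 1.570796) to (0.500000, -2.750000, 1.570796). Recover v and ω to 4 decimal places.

v = -0.7500, ω = 0.0000

Δθ = 1.570796 − 1.570796 = 0.000000
ω = Δθ/dt = 0.000000/1.0 = 0.0000
ω = 0 → v = (Δx·cos θ + Δy·sin θ)/dt = -0.7500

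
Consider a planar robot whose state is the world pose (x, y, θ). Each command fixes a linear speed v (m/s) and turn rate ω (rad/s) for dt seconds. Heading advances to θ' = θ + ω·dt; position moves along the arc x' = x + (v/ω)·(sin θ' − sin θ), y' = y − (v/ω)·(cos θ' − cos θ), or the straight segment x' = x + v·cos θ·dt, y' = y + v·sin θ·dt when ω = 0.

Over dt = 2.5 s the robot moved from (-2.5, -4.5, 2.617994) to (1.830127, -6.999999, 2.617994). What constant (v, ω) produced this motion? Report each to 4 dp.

v = -2.0000, ω = 0.0000

Δθ = 2.617994 − 2.617994 = 0.000000
ω = Δθ/dt = 0.000000/2.5 = 0.0000
ω = 0 → v = (Δx·cos θ + Δy·sin θ)/dt = -2.0000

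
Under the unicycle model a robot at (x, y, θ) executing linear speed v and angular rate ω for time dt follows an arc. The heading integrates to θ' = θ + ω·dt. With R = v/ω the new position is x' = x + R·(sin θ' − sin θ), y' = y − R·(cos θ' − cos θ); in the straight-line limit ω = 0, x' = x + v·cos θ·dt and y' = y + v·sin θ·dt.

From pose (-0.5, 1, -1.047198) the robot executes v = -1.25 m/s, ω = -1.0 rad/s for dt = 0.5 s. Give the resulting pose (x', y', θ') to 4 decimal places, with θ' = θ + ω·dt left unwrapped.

(-0.6671, 1.5955, -1.5472)

θ' = -1.0472 + -1.0·0.5 = -1.5472
R = v/ω = -1.25/-1.0 = 1.2500
x' = -0.5 + 1.2500·(sin -1.5472 − sin -1.0472) = -0.6671
y' = 1 − 1.2500·(cos -1.5472 − cos -1.0472) = 1.5955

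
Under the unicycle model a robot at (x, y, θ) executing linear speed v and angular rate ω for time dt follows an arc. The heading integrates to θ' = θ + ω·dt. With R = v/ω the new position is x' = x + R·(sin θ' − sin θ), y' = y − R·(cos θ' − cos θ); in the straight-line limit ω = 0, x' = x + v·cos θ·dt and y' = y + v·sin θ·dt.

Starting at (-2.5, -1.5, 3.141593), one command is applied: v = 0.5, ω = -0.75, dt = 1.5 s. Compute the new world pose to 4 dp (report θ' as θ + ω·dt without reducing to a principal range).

(-3.1015, -1.1208, 2.0166)

θ' = 3.1416 + -0.75·1.5 = 2.0166
R = v/ω = 0.5/-0.75 = -0.6667
x' = -2.5 + -0.6667·(sin 2.0166 − sin 3.1416) = -3.1015
y' = -1.5 − -0.6667·(cos 2.0166 − cos 3.1416) = -1.1208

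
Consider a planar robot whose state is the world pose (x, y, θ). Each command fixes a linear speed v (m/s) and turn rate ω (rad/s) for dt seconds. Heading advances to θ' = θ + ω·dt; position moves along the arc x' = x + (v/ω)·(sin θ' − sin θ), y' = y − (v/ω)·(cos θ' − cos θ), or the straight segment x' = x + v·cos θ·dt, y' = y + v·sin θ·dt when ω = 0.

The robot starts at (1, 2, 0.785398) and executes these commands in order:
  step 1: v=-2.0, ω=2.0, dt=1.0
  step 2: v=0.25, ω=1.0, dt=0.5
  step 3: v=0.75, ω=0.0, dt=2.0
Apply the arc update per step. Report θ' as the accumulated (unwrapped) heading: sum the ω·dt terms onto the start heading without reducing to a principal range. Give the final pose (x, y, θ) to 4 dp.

(-0.2491, 0.1538, 3.2854)

step 1: θ'=2.7854 (R=-1.0000) → pose (1.3584, 0.3557, 2.7854)
step 2: θ'=3.2854 (R=0.2500) → pose (1.2354, 0.3688, 3.2854)
step 3: θ'=3.2854 (straight) → pose (-0.2491, 0.1538, 3.2854)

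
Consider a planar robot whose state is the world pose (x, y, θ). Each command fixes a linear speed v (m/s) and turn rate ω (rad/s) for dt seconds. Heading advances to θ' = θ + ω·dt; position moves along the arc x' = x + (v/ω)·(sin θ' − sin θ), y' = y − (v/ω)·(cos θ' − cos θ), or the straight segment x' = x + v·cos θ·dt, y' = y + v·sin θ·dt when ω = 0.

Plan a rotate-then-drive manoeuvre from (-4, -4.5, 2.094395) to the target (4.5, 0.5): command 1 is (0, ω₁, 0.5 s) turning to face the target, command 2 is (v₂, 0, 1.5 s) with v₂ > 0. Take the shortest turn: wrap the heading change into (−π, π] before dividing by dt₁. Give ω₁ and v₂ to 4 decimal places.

ω₁ = -3.1253, v₂ = 6.5744

heading to target = atan2(0.5−-4.5, 4.5−-4) = 0.5317
Δθ = wrap(0.5317 − 2.0944) = -1.5627; ω₁ = Δθ/dt₁ = -3.1253
distance = √((4.5−-4)² + (0.5−-4.5)²) = 9.8615; v₂ = distance/dt₂ = 6.5744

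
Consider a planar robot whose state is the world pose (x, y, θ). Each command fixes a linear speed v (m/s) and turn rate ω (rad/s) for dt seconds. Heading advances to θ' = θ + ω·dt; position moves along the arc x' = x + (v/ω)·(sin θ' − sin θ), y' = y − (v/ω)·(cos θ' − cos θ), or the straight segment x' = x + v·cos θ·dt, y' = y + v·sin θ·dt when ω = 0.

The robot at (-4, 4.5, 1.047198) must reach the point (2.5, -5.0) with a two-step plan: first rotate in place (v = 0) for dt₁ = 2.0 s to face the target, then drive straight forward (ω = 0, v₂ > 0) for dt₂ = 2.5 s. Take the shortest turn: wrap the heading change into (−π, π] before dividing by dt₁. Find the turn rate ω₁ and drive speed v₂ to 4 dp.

heading to target = atan2(-5−4.5, 2.5−-4) = -0.9707
Δθ = wrap(-0.9707 − 1.0472) = -2.0179; ω₁ = Δθ/dt₁ = -1.0090
distance = √((2.5−-4)² + (-5−4.5)²) = 11.5109; v₂ = distance/dt₂ = 4.6043

ω₁ = -1.0090, v₂ = 4.6043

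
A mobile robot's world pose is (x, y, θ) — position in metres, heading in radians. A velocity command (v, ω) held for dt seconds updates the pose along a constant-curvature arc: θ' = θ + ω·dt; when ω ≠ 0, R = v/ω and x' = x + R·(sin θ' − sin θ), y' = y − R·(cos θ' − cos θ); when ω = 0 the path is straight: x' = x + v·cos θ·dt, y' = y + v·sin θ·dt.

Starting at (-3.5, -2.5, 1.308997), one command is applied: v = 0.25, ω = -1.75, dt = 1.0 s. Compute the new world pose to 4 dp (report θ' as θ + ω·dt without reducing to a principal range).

θ' = 1.3090 + -1.75·1.0 = -0.4410
R = v/ω = 0.25/-1.75 = -0.1429
x' = -3.5 + -0.1429·(sin -0.4410 − sin 1.3090) = -3.3010
y' = -2.5 − -0.1429·(cos -0.4410 − cos 1.3090) = -2.4078

(-3.3010, -2.4078, -0.4410)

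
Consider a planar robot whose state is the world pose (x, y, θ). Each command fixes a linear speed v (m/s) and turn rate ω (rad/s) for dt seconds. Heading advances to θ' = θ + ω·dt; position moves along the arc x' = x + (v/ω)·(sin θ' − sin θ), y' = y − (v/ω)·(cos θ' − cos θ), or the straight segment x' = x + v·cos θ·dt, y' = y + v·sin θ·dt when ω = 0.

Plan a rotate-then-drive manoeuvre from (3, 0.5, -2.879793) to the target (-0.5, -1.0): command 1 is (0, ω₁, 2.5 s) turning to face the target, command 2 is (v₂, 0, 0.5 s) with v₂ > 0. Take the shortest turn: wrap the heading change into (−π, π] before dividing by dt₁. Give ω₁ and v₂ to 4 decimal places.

heading to target = atan2(-1−0.5, -0.5−3) = -2.7367
Δθ = wrap(-2.7367 − -2.8798) = 0.1431; ω₁ = Δθ/dt₁ = 0.0572
distance = √((-0.5−3)² + (-1−0.5)²) = 3.8079; v₂ = distance/dt₂ = 7.6158

ω₁ = 0.0572, v₂ = 7.6158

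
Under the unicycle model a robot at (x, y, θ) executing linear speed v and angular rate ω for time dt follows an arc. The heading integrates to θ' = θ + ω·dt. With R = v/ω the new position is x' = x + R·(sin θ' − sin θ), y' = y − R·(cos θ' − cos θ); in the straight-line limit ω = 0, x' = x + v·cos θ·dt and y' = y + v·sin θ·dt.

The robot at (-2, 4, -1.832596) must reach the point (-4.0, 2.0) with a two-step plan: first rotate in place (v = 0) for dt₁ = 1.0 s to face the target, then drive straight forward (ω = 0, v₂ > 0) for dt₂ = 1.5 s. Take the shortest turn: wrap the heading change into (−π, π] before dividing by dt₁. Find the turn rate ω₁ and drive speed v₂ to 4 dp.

ω₁ = -0.5236, v₂ = 1.8856

heading to target = atan2(2−4, -4−-2) = -2.3562
Δθ = wrap(-2.3562 − -1.8326) = -0.5236; ω₁ = Δθ/dt₁ = -0.5236
distance = √((-4−-2)² + (2−4)²) = 2.8284; v₂ = distance/dt₂ = 1.8856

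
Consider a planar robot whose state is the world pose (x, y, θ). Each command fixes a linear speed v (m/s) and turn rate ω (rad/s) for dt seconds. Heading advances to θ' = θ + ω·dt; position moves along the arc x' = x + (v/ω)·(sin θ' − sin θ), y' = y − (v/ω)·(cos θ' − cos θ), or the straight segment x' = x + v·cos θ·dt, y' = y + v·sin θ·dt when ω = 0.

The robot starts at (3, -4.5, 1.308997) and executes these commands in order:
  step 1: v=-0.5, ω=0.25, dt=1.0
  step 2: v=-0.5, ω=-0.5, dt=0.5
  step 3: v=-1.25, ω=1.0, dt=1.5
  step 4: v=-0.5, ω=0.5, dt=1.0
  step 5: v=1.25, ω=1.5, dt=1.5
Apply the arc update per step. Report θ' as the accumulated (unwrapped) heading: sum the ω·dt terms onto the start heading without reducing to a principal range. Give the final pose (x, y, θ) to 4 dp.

(3.7771, -8.2328, 5.5590)

step 1: θ'=1.5590 (R=-2.0000) → pose (2.9320, -4.9940, 1.5590)
step 2: θ'=1.3090 (R=1.0000) → pose (2.8980, -5.2411, 1.3090)
step 3: θ'=2.8090 (R=-1.2500) → pose (3.6973, -6.7461, 2.8090)
step 4: θ'=3.3090 (R=-1.0000) → pose (4.1904, -6.7869, 3.3090)
step 5: θ'=5.5590 (R=0.8333) → pose (3.7771, -8.2328, 5.5590)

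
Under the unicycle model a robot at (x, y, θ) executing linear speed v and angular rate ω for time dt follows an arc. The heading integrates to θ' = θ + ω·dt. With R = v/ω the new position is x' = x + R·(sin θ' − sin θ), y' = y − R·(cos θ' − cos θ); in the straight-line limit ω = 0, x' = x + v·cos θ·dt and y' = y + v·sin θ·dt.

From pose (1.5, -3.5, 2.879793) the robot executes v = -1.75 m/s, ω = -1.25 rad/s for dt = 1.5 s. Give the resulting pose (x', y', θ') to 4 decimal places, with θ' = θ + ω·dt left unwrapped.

(2.3193, -5.6031, 1.0048)

θ' = 2.8798 + -1.25·1.5 = 1.0048
R = v/ω = -1.75/-1.25 = 1.4000
x' = 1.5 + 1.4000·(sin 1.0048 − sin 2.8798) = 2.3193
y' = -3.5 − 1.4000·(cos 1.0048 − cos 2.8798) = -5.6031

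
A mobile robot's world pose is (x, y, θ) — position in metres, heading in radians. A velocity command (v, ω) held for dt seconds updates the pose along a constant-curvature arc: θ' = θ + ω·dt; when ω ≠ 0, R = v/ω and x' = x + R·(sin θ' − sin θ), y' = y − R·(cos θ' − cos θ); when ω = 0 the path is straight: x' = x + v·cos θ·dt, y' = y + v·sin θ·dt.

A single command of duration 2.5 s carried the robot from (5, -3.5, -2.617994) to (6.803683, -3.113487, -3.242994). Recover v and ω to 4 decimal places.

Δθ = -3.242994 − -2.617994 = -0.625000
ω = Δθ/dt = -0.625000/2.5 = -0.2500
R = Δx/(sin θ' − sin θ) = 3.0000
v = R·ω = 3.0000·-0.2500 = -0.7500

v = -0.7500, ω = -0.2500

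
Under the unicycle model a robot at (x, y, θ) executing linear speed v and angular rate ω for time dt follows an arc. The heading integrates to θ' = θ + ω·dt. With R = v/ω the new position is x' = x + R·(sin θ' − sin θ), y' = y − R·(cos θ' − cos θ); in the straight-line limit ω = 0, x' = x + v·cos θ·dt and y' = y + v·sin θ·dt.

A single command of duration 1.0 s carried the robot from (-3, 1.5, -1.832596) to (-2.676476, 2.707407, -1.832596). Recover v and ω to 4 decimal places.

Δθ = -1.832596 − -1.832596 = 0.000000
ω = Δθ/dt = 0.000000/1.0 = 0.0000
ω = 0 → v = (Δx·cos θ + Δy·sin θ)/dt = -1.2500

v = -1.2500, ω = 0.0000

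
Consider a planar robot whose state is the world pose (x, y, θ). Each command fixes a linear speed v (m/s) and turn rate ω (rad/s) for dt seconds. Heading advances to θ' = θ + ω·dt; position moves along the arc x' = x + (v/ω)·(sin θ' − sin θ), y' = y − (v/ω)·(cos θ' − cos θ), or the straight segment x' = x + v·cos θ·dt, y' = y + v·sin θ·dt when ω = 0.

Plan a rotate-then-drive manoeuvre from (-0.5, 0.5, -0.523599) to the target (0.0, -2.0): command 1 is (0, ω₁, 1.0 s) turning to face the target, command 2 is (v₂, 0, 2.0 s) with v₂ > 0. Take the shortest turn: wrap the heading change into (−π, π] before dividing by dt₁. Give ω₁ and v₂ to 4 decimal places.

heading to target = atan2(-2−0.5, 0−-0.5) = -1.3734
Δθ = wrap(-1.3734 − -0.5236) = -0.8498; ω₁ = Δθ/dt₁ = -0.8498
distance = √((0−-0.5)² + (-2−0.5)²) = 2.5495; v₂ = distance/dt₂ = 1.2748

ω₁ = -0.8498, v₂ = 1.2748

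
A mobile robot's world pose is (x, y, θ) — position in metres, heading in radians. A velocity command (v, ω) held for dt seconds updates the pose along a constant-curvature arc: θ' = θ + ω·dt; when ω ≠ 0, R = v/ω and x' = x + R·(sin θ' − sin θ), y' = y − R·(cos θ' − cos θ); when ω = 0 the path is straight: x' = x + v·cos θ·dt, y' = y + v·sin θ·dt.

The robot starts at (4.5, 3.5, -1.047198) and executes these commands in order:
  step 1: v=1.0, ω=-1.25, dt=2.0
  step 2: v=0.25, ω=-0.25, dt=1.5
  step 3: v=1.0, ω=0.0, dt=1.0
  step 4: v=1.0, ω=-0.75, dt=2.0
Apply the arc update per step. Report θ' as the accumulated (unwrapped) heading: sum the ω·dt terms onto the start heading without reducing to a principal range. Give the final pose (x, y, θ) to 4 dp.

(2.3989, 5.0932, -5.4222)

step 1: θ'=-3.5472 (R=-0.8000) → pose (3.4915, 2.3649, -3.5472)
step 2: θ'=-3.9222 (R=-1.0000) → pose (3.1824, 2.5733, -3.9222)
step 3: θ'=-3.9222 (straight) → pose (2.4719, 3.2770, -3.9222)
step 4: θ'=-5.4222 (R=-1.3333) → pose (2.3989, 5.0932, -5.4222)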